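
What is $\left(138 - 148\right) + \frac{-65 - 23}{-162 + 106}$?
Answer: $- \frac{59}{7} \approx -8.4286$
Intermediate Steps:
$\left(138 - 148\right) + \frac{-65 - 23}{-162 + 106} = -10 - \frac{88}{-56} = -10 - - \frac{11}{7} = -10 + \frac{11}{7} = - \frac{59}{7}$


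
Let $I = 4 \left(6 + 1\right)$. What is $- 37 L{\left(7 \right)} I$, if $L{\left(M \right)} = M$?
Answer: $-7252$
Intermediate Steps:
$I = 28$ ($I = 4 \cdot 7 = 28$)
$- 37 L{\left(7 \right)} I = \left(-37\right) 7 \cdot 28 = \left(-259\right) 28 = -7252$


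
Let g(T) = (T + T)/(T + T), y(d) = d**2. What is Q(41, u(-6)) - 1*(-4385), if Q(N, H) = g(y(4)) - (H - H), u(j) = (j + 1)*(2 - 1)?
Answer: 4386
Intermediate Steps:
u(j) = 1 + j (u(j) = (1 + j)*1 = 1 + j)
g(T) = 1 (g(T) = (2*T)/((2*T)) = (2*T)*(1/(2*T)) = 1)
Q(N, H) = 1 (Q(N, H) = 1 - (H - H) = 1 - 1*0 = 1 + 0 = 1)
Q(41, u(-6)) - 1*(-4385) = 1 - 1*(-4385) = 1 + 4385 = 4386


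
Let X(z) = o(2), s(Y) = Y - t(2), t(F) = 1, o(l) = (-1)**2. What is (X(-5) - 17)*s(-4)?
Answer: 80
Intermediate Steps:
o(l) = 1
s(Y) = -1 + Y (s(Y) = Y - 1*1 = Y - 1 = -1 + Y)
X(z) = 1
(X(-5) - 17)*s(-4) = (1 - 17)*(-1 - 4) = -16*(-5) = 80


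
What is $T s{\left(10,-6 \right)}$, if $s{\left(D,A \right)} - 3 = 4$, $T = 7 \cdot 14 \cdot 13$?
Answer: $8918$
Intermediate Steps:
$T = 1274$ ($T = 98 \cdot 13 = 1274$)
$s{\left(D,A \right)} = 7$ ($s{\left(D,A \right)} = 3 + 4 = 7$)
$T s{\left(10,-6 \right)} = 1274 \cdot 7 = 8918$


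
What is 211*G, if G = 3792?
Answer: 800112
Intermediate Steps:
211*G = 211*3792 = 800112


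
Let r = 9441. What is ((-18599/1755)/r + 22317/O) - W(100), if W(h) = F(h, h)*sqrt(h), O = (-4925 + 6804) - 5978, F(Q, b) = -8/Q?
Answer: -63102537760/13583229309 ≈ -4.6456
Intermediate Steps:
O = -4099 (O = 1879 - 5978 = -4099)
W(h) = -8/sqrt(h) (W(h) = (-8/h)*sqrt(h) = -8/sqrt(h))
((-18599/1755)/r + 22317/O) - W(100) = (-18599/1755/9441 + 22317/(-4099)) - (-8)/sqrt(100) = (-18599*1/1755*(1/9441) + 22317*(-1/4099)) - (-8)/10 = (-18599/1755*1/9441 - 22317/4099) - 1*(-4/5) = (-18599/16568955 - 22317/4099) + 4/5 = -369845606036/67916146545 + 4/5 = -63102537760/13583229309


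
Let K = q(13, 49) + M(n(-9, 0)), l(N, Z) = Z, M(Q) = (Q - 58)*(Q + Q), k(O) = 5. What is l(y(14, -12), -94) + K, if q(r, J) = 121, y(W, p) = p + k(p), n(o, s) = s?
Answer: 27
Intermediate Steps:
y(W, p) = 5 + p (y(W, p) = p + 5 = 5 + p)
M(Q) = 2*Q*(-58 + Q) (M(Q) = (-58 + Q)*(2*Q) = 2*Q*(-58 + Q))
K = 121 (K = 121 + 2*0*(-58 + 0) = 121 + 2*0*(-58) = 121 + 0 = 121)
l(y(14, -12), -94) + K = -94 + 121 = 27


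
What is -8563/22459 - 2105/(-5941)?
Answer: -3596588/133428919 ≈ -0.026955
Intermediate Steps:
-8563/22459 - 2105/(-5941) = -8563*1/22459 - 2105*(-1/5941) = -8563/22459 + 2105/5941 = -3596588/133428919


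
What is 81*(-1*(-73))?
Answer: 5913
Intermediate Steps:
81*(-1*(-73)) = 81*73 = 5913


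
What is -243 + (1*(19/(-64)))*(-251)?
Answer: -10783/64 ≈ -168.48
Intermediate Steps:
-243 + (1*(19/(-64)))*(-251) = -243 + (1*(19*(-1/64)))*(-251) = -243 + (1*(-19/64))*(-251) = -243 - 19/64*(-251) = -243 + 4769/64 = -10783/64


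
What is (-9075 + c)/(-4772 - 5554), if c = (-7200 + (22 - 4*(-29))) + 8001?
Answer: 1356/1721 ≈ 0.78791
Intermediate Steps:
c = 939 (c = (-7200 + (22 + 116)) + 8001 = (-7200 + 138) + 8001 = -7062 + 8001 = 939)
(-9075 + c)/(-4772 - 5554) = (-9075 + 939)/(-4772 - 5554) = -8136/(-10326) = -8136*(-1/10326) = 1356/1721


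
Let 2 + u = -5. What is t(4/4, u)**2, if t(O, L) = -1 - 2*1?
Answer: 9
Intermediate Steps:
u = -7 (u = -2 - 5 = -7)
t(O, L) = -3 (t(O, L) = -1 - 2 = -3)
t(4/4, u)**2 = (-3)**2 = 9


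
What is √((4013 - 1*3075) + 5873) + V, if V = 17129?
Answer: 17129 + 7*√139 ≈ 17212.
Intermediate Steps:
√((4013 - 1*3075) + 5873) + V = √((4013 - 1*3075) + 5873) + 17129 = √((4013 - 3075) + 5873) + 17129 = √(938 + 5873) + 17129 = √6811 + 17129 = 7*√139 + 17129 = 17129 + 7*√139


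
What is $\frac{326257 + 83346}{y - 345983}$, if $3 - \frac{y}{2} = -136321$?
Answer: $- \frac{409603}{73335} \approx -5.5854$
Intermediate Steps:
$y = 272648$ ($y = 6 - -272642 = 6 + 272642 = 272648$)
$\frac{326257 + 83346}{y - 345983} = \frac{326257 + 83346}{272648 - 345983} = \frac{409603}{-73335} = 409603 \left(- \frac{1}{73335}\right) = - \frac{409603}{73335}$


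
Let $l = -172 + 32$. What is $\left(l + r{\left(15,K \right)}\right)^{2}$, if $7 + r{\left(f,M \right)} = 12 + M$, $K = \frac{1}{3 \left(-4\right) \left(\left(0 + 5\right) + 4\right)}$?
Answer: $\frac{212605561}{11664} \approx 18228.0$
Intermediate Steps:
$K = - \frac{1}{108}$ ($K = \frac{1}{\left(-12\right) \left(5 + 4\right)} = \frac{1}{\left(-12\right) 9} = \frac{1}{-108} = - \frac{1}{108} \approx -0.0092593$)
$r{\left(f,M \right)} = 5 + M$ ($r{\left(f,M \right)} = -7 + \left(12 + M\right) = 5 + M$)
$l = -140$
$\left(l + r{\left(15,K \right)}\right)^{2} = \left(-140 + \left(5 - \frac{1}{108}\right)\right)^{2} = \left(-140 + \frac{539}{108}\right)^{2} = \left(- \frac{14581}{108}\right)^{2} = \frac{212605561}{11664}$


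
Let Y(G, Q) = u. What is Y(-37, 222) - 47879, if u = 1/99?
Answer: -4740020/99 ≈ -47879.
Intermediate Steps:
u = 1/99 ≈ 0.010101
Y(G, Q) = 1/99
Y(-37, 222) - 47879 = 1/99 - 47879 = -4740020/99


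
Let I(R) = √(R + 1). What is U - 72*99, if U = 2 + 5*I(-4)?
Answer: -7126 + 5*I*√3 ≈ -7126.0 + 8.6602*I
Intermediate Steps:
I(R) = √(1 + R)
U = 2 + 5*I*√3 (U = 2 + 5*√(1 - 4) = 2 + 5*√(-3) = 2 + 5*(I*√3) = 2 + 5*I*√3 ≈ 2.0 + 8.6602*I)
U - 72*99 = (2 + 5*I*√3) - 72*99 = (2 + 5*I*√3) - 7128 = -7126 + 5*I*√3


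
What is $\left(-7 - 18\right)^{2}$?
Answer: $625$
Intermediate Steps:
$\left(-7 - 18\right)^{2} = \left(-25\right)^{2} = 625$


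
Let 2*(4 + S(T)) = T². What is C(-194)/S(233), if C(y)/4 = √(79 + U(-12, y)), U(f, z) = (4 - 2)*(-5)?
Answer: 8*√69/54281 ≈ 0.0012242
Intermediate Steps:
S(T) = -4 + T²/2
U(f, z) = -10 (U(f, z) = 2*(-5) = -10)
C(y) = 4*√69 (C(y) = 4*√(79 - 10) = 4*√69)
C(-194)/S(233) = (4*√69)/(-4 + (½)*233²) = (4*√69)/(-4 + (½)*54289) = (4*√69)/(-4 + 54289/2) = (4*√69)/(54281/2) = (4*√69)*(2/54281) = 8*√69/54281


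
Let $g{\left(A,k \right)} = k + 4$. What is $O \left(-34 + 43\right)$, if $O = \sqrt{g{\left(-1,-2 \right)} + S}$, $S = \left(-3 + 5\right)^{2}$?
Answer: $9 \sqrt{6} \approx 22.045$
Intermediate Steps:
$g{\left(A,k \right)} = 4 + k$
$S = 4$ ($S = 2^{2} = 4$)
$O = \sqrt{6}$ ($O = \sqrt{\left(4 - 2\right) + 4} = \sqrt{2 + 4} = \sqrt{6} \approx 2.4495$)
$O \left(-34 + 43\right) = \sqrt{6} \left(-34 + 43\right) = \sqrt{6} \cdot 9 = 9 \sqrt{6}$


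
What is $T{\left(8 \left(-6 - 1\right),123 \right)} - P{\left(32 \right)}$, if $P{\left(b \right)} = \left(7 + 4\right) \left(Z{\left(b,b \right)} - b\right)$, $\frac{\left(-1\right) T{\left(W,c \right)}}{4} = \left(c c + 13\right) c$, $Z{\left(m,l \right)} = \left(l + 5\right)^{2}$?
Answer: $-7464571$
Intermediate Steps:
$Z{\left(m,l \right)} = \left(5 + l\right)^{2}$
$T{\left(W,c \right)} = - 4 c \left(13 + c^{2}\right)$ ($T{\left(W,c \right)} = - 4 \left(c c + 13\right) c = - 4 \left(c^{2} + 13\right) c = - 4 \left(13 + c^{2}\right) c = - 4 c \left(13 + c^{2}\right)$)
$P{\left(b \right)} = - 11 b + 11 \left(5 + b\right)^{2}$ ($P{\left(b \right)} = \left(7 + 4\right) \left(\left(5 + b\right)^{2} - b\right) = 11 \left(\left(5 + b\right)^{2} - b\right) = - 11 b + 11 \left(5 + b\right)^{2}$)
$T{\left(8 \left(-6 - 1\right),123 \right)} - P{\left(32 \right)} = \left(-4\right) 123 \left(13 + 123^{2}\right) - \left(\left(-11\right) 32 + 11 \left(5 + 32\right)^{2}\right) = \left(-4\right) 123 \left(13 + 15129\right) - \left(-352 + 11 \cdot 37^{2}\right) = \left(-4\right) 123 \cdot 15142 - \left(-352 + 11 \cdot 1369\right) = -7449864 - \left(-352 + 15059\right) = -7449864 - 14707 = -7464571$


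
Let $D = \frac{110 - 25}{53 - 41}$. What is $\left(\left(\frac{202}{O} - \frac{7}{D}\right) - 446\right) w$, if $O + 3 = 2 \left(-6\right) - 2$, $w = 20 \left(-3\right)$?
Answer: $\frac{468048}{17} \approx 27532.0$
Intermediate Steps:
$w = -60$
$D = \frac{85}{12} \approx 7.0833$
$O = -17$ ($O = -3 + \left(2 \left(-6\right) - 2\right) = -3 - 14 = -17$)
$\left(\left(\frac{202}{O} - \frac{7}{D}\right) - 446\right) w = \left(\left(\frac{202}{-17} - \frac{7}{\frac{85}{12}}\right) - 446\right) \left(-60\right) = \left(\left(202 \left(- \frac{1}{17}\right) - \frac{84}{85}\right) - 446\right) \left(-60\right) = \left(\left(- \frac{202}{17} - \frac{84}{85}\right) - 446\right) \left(-60\right) = \left(- \frac{1094}{85} - 446\right) \left(-60\right) = \left(- \frac{39004}{85}\right) \left(-60\right) = \frac{468048}{17}$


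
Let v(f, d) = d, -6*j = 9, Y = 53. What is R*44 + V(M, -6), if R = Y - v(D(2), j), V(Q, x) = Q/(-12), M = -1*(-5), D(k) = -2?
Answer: 28771/12 ≈ 2397.6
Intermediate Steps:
j = -3/2 (j = -⅙*9 = -3/2 ≈ -1.5000)
M = 5
V(Q, x) = -Q/12 (V(Q, x) = Q*(-1/12) = -Q/12)
R = 109/2 (R = 53 - 1*(-3/2) = 53 + 3/2 = 109/2 ≈ 54.500)
R*44 + V(M, -6) = (109/2)*44 - 1/12*5 = 2398 - 5/12 = 28771/12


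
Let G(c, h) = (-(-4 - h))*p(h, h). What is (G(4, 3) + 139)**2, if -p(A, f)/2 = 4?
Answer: 6889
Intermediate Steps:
p(A, f) = -8 (p(A, f) = -2*4 = -8)
G(c, h) = -32 - 8*h (G(c, h) = -(-4 - h)*(-8) = (4 + h)*(-8) = -32 - 8*h)
(G(4, 3) + 139)**2 = ((-32 - 8*3) + 139)**2 = ((-32 - 24) + 139)**2 = (-56 + 139)**2 = 83**2 = 6889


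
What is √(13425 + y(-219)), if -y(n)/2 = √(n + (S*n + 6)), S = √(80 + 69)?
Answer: √(13425 - 2*√3*√(-71 - 73*√149)) ≈ 115.87 - 0.4637*I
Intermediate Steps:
S = √149 ≈ 12.207
y(n) = -2*√(6 + n + n*√149) (y(n) = -2*√(n + (√149*n + 6)) = -2*√(n + (n*√149 + 6)) = -2*√(n + (6 + n*√149)) = -2*√(6 + n + n*√149))
√(13425 + y(-219)) = √(13425 - 2*√(6 - 219 - 219*√149)) = √(13425 - 2*√(-213 - 219*√149))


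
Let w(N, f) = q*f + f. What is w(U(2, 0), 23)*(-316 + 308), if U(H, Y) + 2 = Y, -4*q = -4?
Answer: -368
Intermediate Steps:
q = 1 (q = -1/4*(-4) = 1)
U(H, Y) = -2 + Y
w(N, f) = 2*f (w(N, f) = 1*f + f = f + f = 2*f)
w(U(2, 0), 23)*(-316 + 308) = (2*23)*(-316 + 308) = 46*(-8) = -368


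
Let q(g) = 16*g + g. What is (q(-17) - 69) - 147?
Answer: -505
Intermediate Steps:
q(g) = 17*g
(q(-17) - 69) - 147 = (17*(-17) - 69) - 147 = (-289 - 69) - 147 = -358 - 147 = -505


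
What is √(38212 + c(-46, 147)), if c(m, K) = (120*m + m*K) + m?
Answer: 6*√719 ≈ 160.89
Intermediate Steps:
c(m, K) = 121*m + K*m (c(m, K) = (120*m + K*m) + m = 121*m + K*m)
√(38212 + c(-46, 147)) = √(38212 - 46*(121 + 147)) = √(38212 - 46*268) = √(38212 - 12328) = √25884 = 6*√719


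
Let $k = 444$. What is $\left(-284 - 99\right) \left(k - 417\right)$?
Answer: $-10341$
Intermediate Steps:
$\left(-284 - 99\right) \left(k - 417\right) = \left(-284 - 99\right) \left(444 - 417\right) = \left(-383\right) 27 = -10341$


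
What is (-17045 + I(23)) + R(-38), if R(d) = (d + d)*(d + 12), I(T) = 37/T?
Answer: -346550/23 ≈ -15067.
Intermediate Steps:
R(d) = 2*d*(12 + d) (R(d) = (2*d)*(12 + d) = 2*d*(12 + d))
(-17045 + I(23)) + R(-38) = (-17045 + 37/23) + 2*(-38)*(12 - 38) = (-17045 + 37*(1/23)) + 2*(-38)*(-26) = (-17045 + 37/23) + 1976 = -391998/23 + 1976 = -346550/23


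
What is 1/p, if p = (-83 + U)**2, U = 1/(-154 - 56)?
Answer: 44100/303839761 ≈ 0.00014514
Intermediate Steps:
U = -1/210 (U = 1/(-210) = -1/210 ≈ -0.0047619)
p = 303839761/44100 (p = (-83 - 1/210)**2 = (-17431/210)**2 = 303839761/44100 ≈ 6889.8)
1/p = 1/(303839761/44100) = 44100/303839761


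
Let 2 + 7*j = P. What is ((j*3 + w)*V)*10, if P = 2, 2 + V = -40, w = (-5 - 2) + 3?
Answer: 1680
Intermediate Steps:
w = -4 (w = -7 + 3 = -4)
V = -42 (V = -2 - 40 = -42)
j = 0 (j = -2/7 + (⅐)*2 = -2/7 + 2/7 = 0)
((j*3 + w)*V)*10 = ((0*3 - 4)*(-42))*10 = ((0 - 4)*(-42))*10 = -4*(-42)*10 = 168*10 = 1680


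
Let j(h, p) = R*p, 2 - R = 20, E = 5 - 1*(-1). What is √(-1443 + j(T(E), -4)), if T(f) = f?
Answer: I*√1371 ≈ 37.027*I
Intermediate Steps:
E = 6 (E = 5 + 1 = 6)
R = -18 (R = 2 - 1*20 = 2 - 20 = -18)
j(h, p) = -18*p
√(-1443 + j(T(E), -4)) = √(-1443 - 18*(-4)) = √(-1443 + 72) = √(-1371) = I*√1371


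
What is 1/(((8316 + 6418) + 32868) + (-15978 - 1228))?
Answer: 1/30396 ≈ 3.2899e-5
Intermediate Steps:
1/(((8316 + 6418) + 32868) + (-15978 - 1228)) = 1/((14734 + 32868) - 17206) = 1/(47602 - 17206) = 1/30396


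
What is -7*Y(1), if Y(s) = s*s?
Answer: -7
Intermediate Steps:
Y(s) = s²
-7*Y(1) = -7*1² = -7*1 = -7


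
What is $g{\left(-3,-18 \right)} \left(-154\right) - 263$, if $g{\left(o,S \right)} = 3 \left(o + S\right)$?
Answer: $9439$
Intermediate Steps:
$g{\left(o,S \right)} = 3 S + 3 o$ ($g{\left(o,S \right)} = 3 \left(S + o\right) = 3 S + 3 o$)
$g{\left(-3,-18 \right)} \left(-154\right) - 263 = \left(3 \left(-18\right) + 3 \left(-3\right)\right) \left(-154\right) - 263 = \left(-54 - 9\right) \left(-154\right) - 263 = \left(-63\right) \left(-154\right) - 263 = 9702 - 263 = 9439$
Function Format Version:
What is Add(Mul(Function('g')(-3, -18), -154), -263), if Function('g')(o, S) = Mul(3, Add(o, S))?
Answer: 9439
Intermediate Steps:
Function('g')(o, S) = Add(Mul(3, S), Mul(3, o)) (Function('g')(o, S) = Mul(3, Add(S, o)) = Add(Mul(3, S), Mul(3, o)))
Add(Mul(Function('g')(-3, -18), -154), -263) = Add(Mul(Add(Mul(3, -18), Mul(3, -3)), -154), -263) = Add(Mul(Add(-54, -9), -154), -263) = Add(Mul(-63, -154), -263) = Add(9702, -263) = 9439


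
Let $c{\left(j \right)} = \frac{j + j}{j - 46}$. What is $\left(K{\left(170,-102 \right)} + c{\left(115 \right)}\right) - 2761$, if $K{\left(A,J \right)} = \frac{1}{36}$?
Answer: $- \frac{99275}{36} \approx -2757.6$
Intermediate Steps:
$K{\left(A,J \right)} = \frac{1}{36}$
$c{\left(j \right)} = \frac{2 j}{-46 + j}$
$\left(K{\left(170,-102 \right)} + c{\left(115 \right)}\right) - 2761 = \left(\frac{1}{36} + 2 \cdot 115 \frac{1}{-46 + 115}\right) - 2761 = \left(\frac{1}{36} + 2 \cdot 115 \cdot \frac{1}{69}\right) - 2761 = \left(\frac{1}{36} + \frac{10}{3}\right) - 2761 = \frac{121}{36} - 2761 = - \frac{99275}{36}$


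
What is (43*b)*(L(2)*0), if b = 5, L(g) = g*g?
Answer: 0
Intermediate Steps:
L(g) = g**2
(43*b)*(L(2)*0) = (43*5)*(2**2*0) = 215*(4*0) = 215*0 = 0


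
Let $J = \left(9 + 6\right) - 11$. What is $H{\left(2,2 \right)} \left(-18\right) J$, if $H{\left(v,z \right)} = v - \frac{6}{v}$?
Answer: $72$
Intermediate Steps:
$J = 4$ ($J = 15 - 11 = 4$)
$H{\left(2,2 \right)} \left(-18\right) J = \left(2 - \frac{6}{2}\right) \left(-18\right) 4 = \left(2 - 3\right) \left(-18\right) 4 = \left(-1\right) \left(-18\right) 4 = 18 \cdot 4 = 72$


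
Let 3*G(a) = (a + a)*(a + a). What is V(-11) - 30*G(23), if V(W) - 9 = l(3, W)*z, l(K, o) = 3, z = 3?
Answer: -21142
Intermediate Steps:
V(W) = 18 (V(W) = 9 + 3*3 = 9 + 9 = 18)
G(a) = 4*a²/3 (G(a) = ((a + a)*(a + a))/3 = ((2*a)*(2*a))/3 = (4*a²)/3 = 4*a²/3)
V(-11) - 30*G(23) = 18 - 40*23² = 18 - 40*529 = 18 - 30*2116/3 = 18 - 21160 = -21142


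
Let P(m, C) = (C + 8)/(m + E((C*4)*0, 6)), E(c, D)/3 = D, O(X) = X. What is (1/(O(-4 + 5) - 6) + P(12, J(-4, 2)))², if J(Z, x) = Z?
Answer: 1/225 ≈ 0.0044444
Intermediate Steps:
E(c, D) = 3*D
P(m, C) = (8 + C)/(18 + m) (P(m, C) = (C + 8)/(m + 3*6) = (8 + C)/(m + 18) = (8 + C)/(18 + m))
(1/(O(-4 + 5) - 6) + P(12, J(-4, 2)))² = (1/((-4 + 5) - 6) + (8 - 4)/(18 + 12))² = (1/(1 - 6) + 4/30)² = (1/(-5) + (1/30)*4)² = (-⅕ + 2/15)² = (-1/15)² = 1/225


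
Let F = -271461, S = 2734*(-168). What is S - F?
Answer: -187851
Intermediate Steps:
S = -459312
S - F = -459312 - 1*(-271461) = -459312 + 271461 = -187851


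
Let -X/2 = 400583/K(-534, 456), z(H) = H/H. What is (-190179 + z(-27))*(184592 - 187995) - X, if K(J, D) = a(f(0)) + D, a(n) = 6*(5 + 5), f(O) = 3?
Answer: 166971739955/258 ≈ 6.4718e+8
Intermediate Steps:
z(H) = 1
a(n) = 60 (a(n) = 6*10 = 60)
K(J, D) = 60 + D
X = -400583/258 (X = -801166/(60 + 456) = -801166/516 = -2*400583/516 = -400583/258 ≈ -1552.6)
(-190179 + z(-27))*(184592 - 187995) - X = (-190179 + 1)*(184592 - 187995) - 1*(-400583/258) = -190178*(-3403) + 400583/258 = 647175734 + 400583/258 = 166971739955/258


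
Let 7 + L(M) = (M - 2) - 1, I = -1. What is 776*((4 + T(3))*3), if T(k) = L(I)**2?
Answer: 291000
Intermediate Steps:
L(M) = -10 + M (L(M) = -7 + ((M - 2) - 1) = -7 + ((-2 + M) - 1) = -7 + (-3 + M) = -10 + M)
T(k) = 121 (T(k) = (-10 - 1)**2 = (-11)**2 = 121)
776*((4 + T(3))*3) = 776*((4 + 121)*3) = 776*(125*3) = 776*375 = 291000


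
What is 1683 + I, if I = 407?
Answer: 2090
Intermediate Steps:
1683 + I = 1683 + 407 = 2090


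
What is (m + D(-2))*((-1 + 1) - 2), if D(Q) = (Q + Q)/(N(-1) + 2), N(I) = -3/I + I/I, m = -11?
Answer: 70/3 ≈ 23.333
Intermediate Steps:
N(I) = 1 - 3/I (N(I) = -3/I + 1 = 1 - 3/I)
D(Q) = Q/3 (D(Q) = (Q + Q)/((-3 - 1)/(-1) + 2) = (2*Q)/(-1*(-4) + 2) = (2*Q)/(4 + 2) = (2*Q)/6 = (2*Q)*(⅙) = Q/3)
(m + D(-2))*((-1 + 1) - 2) = (-11 + (⅓)*(-2))*((-1 + 1) - 2) = (-11 - ⅔)*(0 - 2) = -35/3*(-2) = 70/3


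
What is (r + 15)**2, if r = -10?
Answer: 25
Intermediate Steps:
(r + 15)**2 = (-10 + 15)**2 = 5**2 = 25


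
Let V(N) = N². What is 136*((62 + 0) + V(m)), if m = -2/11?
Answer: 1020816/121 ≈ 8436.5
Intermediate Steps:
m = -2/11 (m = -2*1/11 = -2/11 ≈ -0.18182)
136*((62 + 0) + V(m)) = 136*((62 + 0) + (-2/11)²) = 136*(62 + 4/121) = 136*(7506/121) = 1020816/121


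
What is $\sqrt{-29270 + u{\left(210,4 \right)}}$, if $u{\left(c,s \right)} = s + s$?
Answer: $i \sqrt{29262} \approx 171.06 i$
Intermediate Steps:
$u{\left(c,s \right)} = 2 s$
$\sqrt{-29270 + u{\left(210,4 \right)}} = \sqrt{-29270 + 2 \cdot 4} = \sqrt{-29270 + 8} = \sqrt{-29262} = i \sqrt{29262}$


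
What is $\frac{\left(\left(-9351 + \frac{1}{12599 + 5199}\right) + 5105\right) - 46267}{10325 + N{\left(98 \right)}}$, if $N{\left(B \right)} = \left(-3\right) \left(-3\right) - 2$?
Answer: $- \frac{299676791}{61296312} \approx -4.889$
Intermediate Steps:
$N{\left(B \right)} = 7$ ($N{\left(B \right)} = 9 - 2 = 7$)
$\frac{\left(\left(-9351 + \frac{1}{12599 + 5199}\right) + 5105\right) - 46267}{10325 + N{\left(98 \right)}} = \frac{\left(\left(-9351 + \frac{1}{12599 + 5199}\right) + 5105\right) - 46267}{10325 + 7} = \frac{\left(\left(-9351 + \frac{1}{17798}\right) + 5105\right) - 46267}{10332} = \left(\left(\left(-9351 + \frac{1}{17798}\right) + 5105\right) - 46267\right) \frac{1}{10332} = \left(\left(- \frac{166429097}{17798} + 5105\right) - 46267\right) \frac{1}{10332} = \left(- \frac{75570307}{17798} - 46267\right) \frac{1}{10332} = \left(- \frac{899030373}{17798}\right) \frac{1}{10332} = - \frac{299676791}{61296312}$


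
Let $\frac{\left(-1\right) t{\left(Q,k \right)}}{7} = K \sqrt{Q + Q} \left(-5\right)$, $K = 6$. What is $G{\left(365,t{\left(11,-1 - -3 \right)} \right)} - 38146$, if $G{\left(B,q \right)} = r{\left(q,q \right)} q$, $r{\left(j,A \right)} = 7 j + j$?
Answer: $7723454$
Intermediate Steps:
$r{\left(j,A \right)} = 8 j$
$t{\left(Q,k \right)} = 210 \sqrt{2} \sqrt{Q}$ ($t{\left(Q,k \right)} = - 7 \cdot 6 \sqrt{Q + Q} \left(-5\right) = - 7 \cdot 6 \sqrt{2 Q} \left(-5\right) = - 7 \cdot 6 \sqrt{2} \sqrt{Q} \left(-5\right) = - 7 \left(- 30 \sqrt{2} \sqrt{Q}\right) = 210 \sqrt{2} \sqrt{Q}$)
$G{\left(B,q \right)} = 8 q^{2}$ ($G{\left(B,q \right)} = 8 q q = 8 q^{2}$)
$G{\left(365,t{\left(11,-1 - -3 \right)} \right)} - 38146 = 8 \left(210 \sqrt{2} \sqrt{11}\right)^{2} - 38146 = 8 \left(210 \sqrt{22}\right)^{2} - 38146 = 8 \cdot 970200 - 38146 = 7761600 - 38146 = 7723454$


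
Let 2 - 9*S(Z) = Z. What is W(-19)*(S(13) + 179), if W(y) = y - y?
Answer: 0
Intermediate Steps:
W(y) = 0
S(Z) = 2/9 - Z/9
W(-19)*(S(13) + 179) = 0*((2/9 - 1/9*13) + 179) = 0*((2/9 - 13/9) + 179) = 0*(-11/9 + 179) = 0*(1600/9) = 0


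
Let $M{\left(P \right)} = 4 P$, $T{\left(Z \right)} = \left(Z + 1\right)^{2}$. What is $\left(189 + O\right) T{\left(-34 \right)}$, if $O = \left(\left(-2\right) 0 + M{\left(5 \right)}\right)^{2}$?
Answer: $641421$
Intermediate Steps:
$T{\left(Z \right)} = \left(1 + Z\right)^{2}$
$O = 400$ ($O = \left(\left(-2\right) 0 + 4 \cdot 5\right)^{2} = \left(0 + 20\right)^{2} = 20^{2} = 400$)
$\left(189 + O\right) T{\left(-34 \right)} = \left(189 + 400\right) \left(1 - 34\right)^{2} = 589 \left(-33\right)^{2} = 589 \cdot 1089 = 641421$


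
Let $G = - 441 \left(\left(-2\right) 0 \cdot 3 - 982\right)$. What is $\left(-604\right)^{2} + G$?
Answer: $797878$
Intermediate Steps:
$G = 433062$ ($G = - 441 \left(0 \cdot 3 - 982\right) = - 441 \left(0 - 982\right) = \left(-441\right) \left(-982\right) = 433062$)
$\left(-604\right)^{2} + G = \left(-604\right)^{2} + 433062 = 364816 + 433062 = 797878$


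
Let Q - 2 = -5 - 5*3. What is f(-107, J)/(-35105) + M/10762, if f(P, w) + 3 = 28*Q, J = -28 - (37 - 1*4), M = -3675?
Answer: -123554541/377800010 ≈ -0.32704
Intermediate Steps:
Q = -18 (Q = 2 + (-5 - 5*3) = 2 + (-5 - 15) = 2 - 20 = -18)
J = -61 (J = -28 - (37 - 4) = -28 - 1*33 = -28 - 33 = -61)
f(P, w) = -507 (f(P, w) = -3 + 28*(-18) = -3 - 504 = -507)
f(-107, J)/(-35105) + M/10762 = -507/(-35105) - 3675/10762 = -507*(-1/35105) - 3675*1/10762 = 507/35105 - 3675/10762 = -123554541/377800010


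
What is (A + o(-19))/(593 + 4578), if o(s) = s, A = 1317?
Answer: 1298/5171 ≈ 0.25102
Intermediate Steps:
(A + o(-19))/(593 + 4578) = (1317 - 19)/(593 + 4578) = 1298/5171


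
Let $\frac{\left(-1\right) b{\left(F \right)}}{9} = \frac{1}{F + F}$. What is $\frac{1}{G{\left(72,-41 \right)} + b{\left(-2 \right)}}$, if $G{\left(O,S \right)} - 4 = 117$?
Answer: $\frac{4}{493} \approx 0.0081136$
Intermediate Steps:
$b{\left(F \right)} = - \frac{9}{2 F}$ ($b{\left(F \right)} = - \frac{9}{F + F} = - \frac{9}{2 F}$)
$G{\left(O,S \right)} = 121$ ($G{\left(O,S \right)} = 4 + 117 = 121$)
$\frac{1}{G{\left(72,-41 \right)} + b{\left(-2 \right)}} = \frac{1}{121 - \frac{9}{2 \left(-2\right)}} = \frac{1}{121 - - \frac{9}{4}} = \frac{1}{121 + \frac{9}{4}} = \frac{1}{\frac{493}{4}} = \frac{4}{493}$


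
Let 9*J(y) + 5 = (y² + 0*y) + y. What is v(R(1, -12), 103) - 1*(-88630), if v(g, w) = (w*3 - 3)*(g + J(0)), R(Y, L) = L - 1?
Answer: 84482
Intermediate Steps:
R(Y, L) = -1 + L
J(y) = -5/9 + y/9 + y²/9 (J(y) = -5/9 + ((y² + 0*y) + y)/9 = -5/9 + ((y² + 0) + y)/9 = -5/9 + (y² + y)/9 = -5/9 + (y + y²)/9 = -5/9 + (y/9 + y²/9) = -5/9 + y/9 + y²/9)
v(g, w) = (-3 + 3*w)*(-5/9 + g) (v(g, w) = (w*3 - 3)*(g + (-5/9 + (⅑)*0 + (⅑)*0²)) = (3*w - 3)*(g + (-5/9 + 0 + (⅑)*0)) = (-3 + 3*w)*(g + (-5/9 + 0 + 0)) = (-3 + 3*w)*(g - 5/9) = (-3 + 3*w)*(-5/9 + g))
v(R(1, -12), 103) - 1*(-88630) = (5/3 - 3*(-1 - 12) - 5/3*103 + 3*(-1 - 12)*103) - 1*(-88630) = (5/3 - 3*(-13) - 515/3 + 3*(-13)*103) + 88630 = (5/3 + 39 - 515/3 - 4017) + 88630 = -4148 + 88630 = 84482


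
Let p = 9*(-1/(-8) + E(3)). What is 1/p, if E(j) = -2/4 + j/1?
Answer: 8/189 ≈ 0.042328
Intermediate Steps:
E(j) = -1/2 + j (E(j) = -2*1/4 + j*1 = -1/2 + j)
p = 189/8 (p = 9*(-1/(-8) + (-1/2 + 3)) = 9*(-1*(-1/8) + 5/2) = 9*(1/8 + 5/2) = 9*(21/8) = 189/8 ≈ 23.625)
1/p = 1/(189/8) = 8/189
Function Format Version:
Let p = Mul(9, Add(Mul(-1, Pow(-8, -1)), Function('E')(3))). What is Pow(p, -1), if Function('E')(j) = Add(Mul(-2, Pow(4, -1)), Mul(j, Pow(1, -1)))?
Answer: Rational(8, 189) ≈ 0.042328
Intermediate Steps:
Function('E')(j) = Add(Rational(-1, 2), j) (Function('E')(j) = Add(Mul(-2, Rational(1, 4)), Mul(j, 1)) = Add(Rational(-1, 2), j))
p = Rational(189, 8) (p = Mul(9, Add(Mul(-1, Pow(-8, -1)), Add(Rational(-1, 2), 3))) = Mul(9, Add(Mul(-1, Rational(-1, 8)), Rational(5, 2))) = Mul(9, Add(Rational(1, 8), Rational(5, 2))) = Mul(9, Rational(21, 8)) = Rational(189, 8) ≈ 23.625)
Pow(p, -1) = Pow(Rational(189, 8), -1) = Rational(8, 189)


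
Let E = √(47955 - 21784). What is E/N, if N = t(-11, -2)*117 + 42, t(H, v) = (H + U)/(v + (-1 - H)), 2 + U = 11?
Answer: 4*√26171/51 ≈ 12.688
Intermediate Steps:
U = 9 (U = -2 + 11 = 9)
E = √26171 ≈ 161.77
t(H, v) = (9 + H)/(-1 + v - H) (t(H, v) = (H + 9)/(v + (-1 - H)) = (9 + H)/(-1 + v - H))
N = 51/4 (N = ((9 - 11)/(-1 - 2 - 1*(-11)))*117 + 42 = (-2/(-1 - 2 + 11))*117 + 42 = (-2/8)*117 + 42 = ((⅛)*(-2))*117 + 42 = -¼*117 + 42 = -117/4 + 42 = 51/4 ≈ 12.750)
E/N = √26171/(51/4) = √26171*(4/51) = 4*√26171/51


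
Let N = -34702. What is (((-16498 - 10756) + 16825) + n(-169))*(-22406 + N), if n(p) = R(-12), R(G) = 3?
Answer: 595408008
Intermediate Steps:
n(p) = 3
(((-16498 - 10756) + 16825) + n(-169))*(-22406 + N) = (((-16498 - 10756) + 16825) + 3)*(-22406 - 34702) = ((-27254 + 16825) + 3)*(-57108) = (-10429 + 3)*(-57108) = -10426*(-57108) = 595408008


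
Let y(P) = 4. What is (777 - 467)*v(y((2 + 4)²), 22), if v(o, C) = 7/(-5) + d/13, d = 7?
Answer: -3472/13 ≈ -267.08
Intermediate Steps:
v(o, C) = -56/65 (v(o, C) = 7/(-5) + 7/13 = 7*(-⅕) + 7*(1/13) = -7/5 + 7/13 = -56/65)
(777 - 467)*v(y((2 + 4)²), 22) = (777 - 467)*(-56/65) = 310*(-56/65) = -3472/13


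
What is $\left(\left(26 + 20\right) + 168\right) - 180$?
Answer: $34$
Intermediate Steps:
$\left(\left(26 + 20\right) + 168\right) - 180 = \left(46 + 168\right) - 180 = 214 - 180 = 34$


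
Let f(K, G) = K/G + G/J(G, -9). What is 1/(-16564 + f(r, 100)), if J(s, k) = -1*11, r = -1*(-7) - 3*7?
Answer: -550/9115277 ≈ -6.0338e-5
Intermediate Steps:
r = -14 (r = 7 - 21 = -14)
J(s, k) = -11
f(K, G) = -G/11 + K/G (f(K, G) = K/G + G/(-11) = K/G + G*(-1/11) = K/G - G/11 = -G/11 + K/G)
1/(-16564 + f(r, 100)) = 1/(-16564 + (-1/11*100 - 14/100)) = 1/(-16564 + (-100/11 - 14*1/100)) = 1/(-16564 + (-100/11 - 7/50)) = 1/(-16564 - 5077/550) = 1/(-9115277/550) = -550/9115277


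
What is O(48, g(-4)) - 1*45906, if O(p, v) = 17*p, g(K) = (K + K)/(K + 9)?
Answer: -45090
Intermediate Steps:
g(K) = 2*K/(9 + K) (g(K) = (2*K)/(9 + K) = 2*K/(9 + K))
O(48, g(-4)) - 1*45906 = 17*48 - 1*45906 = 816 - 45906 = -45090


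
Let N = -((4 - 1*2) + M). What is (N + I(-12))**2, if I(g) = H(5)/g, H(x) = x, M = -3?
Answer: 49/144 ≈ 0.34028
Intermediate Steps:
I(g) = 5/g
N = 1 (N = -((4 - 1*2) - 3) = -((4 - 2) - 3) = -(2 - 3) = -1*(-1) = 1)
(N + I(-12))**2 = (1 + 5/(-12))**2 = (1 + 5*(-1/12))**2 = (1 - 5/12)**2 = (7/12)**2 = 49/144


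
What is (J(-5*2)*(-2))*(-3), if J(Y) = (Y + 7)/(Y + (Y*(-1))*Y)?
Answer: 9/55 ≈ 0.16364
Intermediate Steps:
J(Y) = (7 + Y)/(Y - Y**2) (J(Y) = (7 + Y)/(Y + (-Y)*Y) = (7 + Y)/(Y - Y**2))
(J(-5*2)*(-2))*(-3) = (((-7 - (-5)*2)/(((-5*2))*(-1 - 5*2)))*(-2))*(-3) = (((-7 - 1*(-10))/((-10)*(-1 - 10)))*(-2))*(-3) = (-1/10*(-7 + 10)/(-11)*(-2))*(-3) = (-1/10*(-1/11)*3*(-2))*(-3) = ((3/110)*(-2))*(-3) = -3/55*(-3) = 9/55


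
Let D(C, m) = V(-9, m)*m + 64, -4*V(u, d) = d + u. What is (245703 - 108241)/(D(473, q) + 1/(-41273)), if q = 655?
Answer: -11346938252/8726639303 ≈ -1.3003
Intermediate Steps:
V(u, d) = -d/4 - u/4 (V(u, d) = -(d + u)/4 = -d/4 - u/4)
D(C, m) = 64 + m*(9/4 - m/4) (D(C, m) = (-m/4 - ¼*(-9))*m + 64 = (-m/4 + 9/4)*m + 64 = (9/4 - m/4)*m + 64 = m*(9/4 - m/4) + 64 = 64 + m*(9/4 - m/4))
(245703 - 108241)/(D(473, q) + 1/(-41273)) = (245703 - 108241)/((64 - ¼*655*(-9 + 655)) + 1/(-41273)) = 137462/((64 - ¼*655*646) - 1/41273) = 137462/((64 - 211565/2) - 1/41273) = 137462/(-211437/2 - 1/41273) = 137462/(-8726639303/82546) = 137462*(-82546/8726639303) = -11346938252/8726639303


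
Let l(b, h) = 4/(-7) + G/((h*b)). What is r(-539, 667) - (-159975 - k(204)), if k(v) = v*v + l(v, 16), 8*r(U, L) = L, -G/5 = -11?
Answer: 4607843449/22848 ≈ 2.0167e+5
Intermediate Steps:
G = 55 (G = -5*(-11) = 55)
r(U, L) = L/8
l(b, h) = -4/7 + 55/(b*h) (l(b, h) = 4/(-7) + 55/((h*b)) = 4*(-1/7) + 55/((b*h)) = -4/7 + 55*(1/(b*h)) = -4/7 + 55/(b*h))
k(v) = -4/7 + v**2 + 55/(16*v) (k(v) = v*v + (-4/7 + 55/(v*16)) = v**2 + (-4/7 + 55*(1/16)/v) = v**2 + (-4/7 + 55/(16*v)) = -4/7 + v**2 + 55/(16*v))
r(-539, 667) - (-159975 - k(204)) = (1/8)*667 - (-159975 - (-4/7 + 204**2 + (55/16)/204)) = 667/8 - (-159975 - (-4/7 + 41616 + (55/16)*(1/204))) = 667/8 - (-159975 - (-4/7 + 41616 + 55/3264)) = 667/8 - (-159975 - 1*950829697/22848) = 667/8 - (-159975 - 950829697/22848) = 667/8 - 1*(-4605938497/22848) = 667/8 + 4605938497/22848 = 4607843449/22848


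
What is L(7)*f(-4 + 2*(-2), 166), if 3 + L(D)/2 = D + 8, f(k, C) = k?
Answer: -192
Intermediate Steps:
L(D) = 10 + 2*D (L(D) = -6 + 2*(D + 8) = -6 + 2*(8 + D) = -6 + (16 + 2*D) = 10 + 2*D)
L(7)*f(-4 + 2*(-2), 166) = (10 + 2*7)*(-4 + 2*(-2)) = (10 + 14)*(-4 - 4) = 24*(-8) = -192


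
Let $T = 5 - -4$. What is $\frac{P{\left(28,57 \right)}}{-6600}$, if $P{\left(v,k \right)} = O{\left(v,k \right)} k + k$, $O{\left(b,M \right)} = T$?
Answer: $- \frac{19}{220} \approx -0.086364$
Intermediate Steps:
$T = 9$ ($T = 5 + 4 = 9$)
$O{\left(b,M \right)} = 9$
$P{\left(v,k \right)} = 10 k$ ($P{\left(v,k \right)} = 9 k + k = 10 k$)
$\frac{P{\left(28,57 \right)}}{-6600} = \frac{10 \cdot 57}{-6600} = 570 \left(- \frac{1}{6600}\right) = - \frac{19}{220}$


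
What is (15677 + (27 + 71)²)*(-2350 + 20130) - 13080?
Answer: 449483100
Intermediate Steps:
(15677 + (27 + 71)²)*(-2350 + 20130) - 13080 = (15677 + 98²)*17780 - 13080 = (15677 + 9604)*17780 - 13080 = 25281*17780 - 13080 = 449496180 - 13080 = 449483100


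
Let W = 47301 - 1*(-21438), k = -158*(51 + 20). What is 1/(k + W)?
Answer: 1/57521 ≈ 1.7385e-5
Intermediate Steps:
k = -11218 (k = -158*71 = -11218)
W = 68739 (W = 47301 + 21438 = 68739)
1/(k + W) = 1/(-11218 + 68739) = 1/57521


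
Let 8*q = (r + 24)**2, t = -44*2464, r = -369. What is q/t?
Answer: -119025/867328 ≈ -0.13723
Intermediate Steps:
t = -108416
q = 119025/8 (q = (-369 + 24)**2/8 = (1/8)*(-345)**2 = (1/8)*119025 = 119025/8 ≈ 14878.)
q/t = (119025/8)/(-108416) = (119025/8)*(-1/108416) = -119025/867328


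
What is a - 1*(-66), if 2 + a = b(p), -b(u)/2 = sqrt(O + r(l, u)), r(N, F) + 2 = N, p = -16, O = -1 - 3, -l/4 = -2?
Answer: 64 - 2*sqrt(2) ≈ 61.172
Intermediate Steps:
l = 8 (l = -4*(-2) = 8)
O = -4
r(N, F) = -2 + N
b(u) = -2*sqrt(2) (b(u) = -2*sqrt(-4 + (-2 + 8)) = -2*sqrt(-4 + 6) = -2*sqrt(2))
a = -2 - 2*sqrt(2) ≈ -4.8284
a - 1*(-66) = (-2 - 2*sqrt(2)) - 1*(-66) = (-2 - 2*sqrt(2)) + 66 = 64 - 2*sqrt(2)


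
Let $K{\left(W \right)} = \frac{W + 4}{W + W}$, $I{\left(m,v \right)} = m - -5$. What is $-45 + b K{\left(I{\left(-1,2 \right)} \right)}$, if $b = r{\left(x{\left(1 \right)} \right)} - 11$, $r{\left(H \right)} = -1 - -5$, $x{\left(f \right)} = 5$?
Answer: $-52$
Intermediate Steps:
$I{\left(m,v \right)} = 5 + m$ ($I{\left(m,v \right)} = m + 5 = 5 + m$)
$r{\left(H \right)} = 4$ ($r{\left(H \right)} = -1 + 5 = 4$)
$K{\left(W \right)} = \frac{4 + W}{2 W}$
$b = -7$ ($b = 4 - 11 = -7$)
$-45 + b K{\left(I{\left(-1,2 \right)} \right)} = -45 - 7 \frac{4 + \left(5 - 1\right)}{2 \left(5 - 1\right)} = -45 - 7 \frac{4 + 4}{2 \cdot 4} = -45 - 7 \cdot \frac{1}{2} \cdot \frac{1}{4} \cdot 8 = -45 - 7 = -52$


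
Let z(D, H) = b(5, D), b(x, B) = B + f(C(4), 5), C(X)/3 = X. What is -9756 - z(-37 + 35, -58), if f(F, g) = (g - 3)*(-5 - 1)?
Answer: -9742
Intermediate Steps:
C(X) = 3*X
f(F, g) = 18 - 6*g (f(F, g) = (-3 + g)*(-6) = 18 - 6*g)
b(x, B) = -12 + B (b(x, B) = B + (18 - 6*5) = B + (18 - 30) = B - 12 = -12 + B)
z(D, H) = -12 + D
-9756 - z(-37 + 35, -58) = -9756 - (-12 + (-37 + 35)) = -9756 - (-12 - 2) = -9756 - 1*(-14) = -9756 + 14 = -9742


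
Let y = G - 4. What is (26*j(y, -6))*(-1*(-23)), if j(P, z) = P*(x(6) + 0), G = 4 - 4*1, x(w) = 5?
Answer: -11960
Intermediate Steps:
G = 0 (G = 4 - 4 = 0)
y = -4 (y = 0 - 4 = -4)
j(P, z) = 5*P (j(P, z) = P*(5 + 0) = P*5 = 5*P)
(26*j(y, -6))*(-1*(-23)) = (26*(5*(-4)))*(-1*(-23)) = (26*(-20))*23 = -520*23 = -11960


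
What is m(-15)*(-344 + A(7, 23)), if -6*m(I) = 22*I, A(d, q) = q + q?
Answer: -16390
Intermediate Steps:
A(d, q) = 2*q
m(I) = -11*I/3
m(-15)*(-344 + A(7, 23)) = (-11/3*(-15))*(-344 + 2*23) = 55*(-344 + 46) = 55*(-298) = -16390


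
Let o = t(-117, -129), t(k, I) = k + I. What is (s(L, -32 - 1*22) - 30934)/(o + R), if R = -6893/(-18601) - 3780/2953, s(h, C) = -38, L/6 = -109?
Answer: 1701253337916/13562429989 ≈ 125.44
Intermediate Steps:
L = -654 (L = 6*(-109) = -654)
R = -49956751/54928753 (R = -6893*(-1/18601) - 3780*1/2953 = 6893/18601 - 3780/2953 = -49956751/54928753 ≈ -0.90948)
t(k, I) = I + k
o = -246 (o = -129 - 117 = -246)
(s(L, -32 - 1*22) - 30934)/(o + R) = (-38 - 30934)/(-246 - 49956751/54928753) = -30972/(-13562429989/54928753) = -30972*(-54928753/13562429989) = 1701253337916/13562429989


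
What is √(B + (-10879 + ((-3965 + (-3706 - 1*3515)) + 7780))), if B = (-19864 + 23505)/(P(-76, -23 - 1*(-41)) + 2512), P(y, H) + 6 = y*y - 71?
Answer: I*√963072246234/8211 ≈ 119.52*I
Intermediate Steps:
P(y, H) = -77 + y² (P(y, H) = -6 + (y*y - 71) = -6 + (y² - 71) = -6 + (-71 + y²) = -77 + y²)
B = 3641/8211 (B = (-19864 + 23505)/((-77 + (-76)²) + 2512) = 3641/((-77 + 5776) + 2512) = 3641/(5699 + 2512) = 3641/8211 ≈ 0.44343)
√(B + (-10879 + ((-3965 + (-3706 - 1*3515)) + 7780))) = √(3641/8211 + (-10879 + ((-3965 + (-3706 - 1*3515)) + 7780))) = √(3641/8211 + (-10879 + ((-3965 + (-3706 - 3515)) + 7780))) = √(3641/8211 + (-10879 + ((-3965 - 7221) + 7780))) = √(3641/8211 + (-10879 + (-11186 + 7780))) = √(3641/8211 + (-10879 - 3406)) = √(3641/8211 - 14285) = √(-117290494/8211) = I*√963072246234/8211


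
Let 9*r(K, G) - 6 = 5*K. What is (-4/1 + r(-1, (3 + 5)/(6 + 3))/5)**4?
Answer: 1026625681/4100625 ≈ 250.36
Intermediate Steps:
r(K, G) = 2/3 + 5*K/9 (r(K, G) = 2/3 + (5*K)/9 = 2/3 + 5*K/9)
(-4/1 + r(-1, (3 + 5)/(6 + 3))/5)**4 = (-4/1 + (2/3 + (5/9)*(-1))/5)**4 = (-4*1 + (2/3 - 5/9)*(1/5))**4 = (-4 + (1/9)*(1/5))**4 = (-4 + 1/45)**4 = (-179/45)**4 = 1026625681/4100625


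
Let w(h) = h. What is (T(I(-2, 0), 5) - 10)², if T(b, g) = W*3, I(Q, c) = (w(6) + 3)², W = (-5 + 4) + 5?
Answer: 4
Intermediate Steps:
W = 4 (W = -1 + 5 = 4)
I(Q, c) = 81 (I(Q, c) = (6 + 3)² = 9² = 81)
T(b, g) = 12 (T(b, g) = 4*3 = 12)
(T(I(-2, 0), 5) - 10)² = (12 - 10)² = 2² = 4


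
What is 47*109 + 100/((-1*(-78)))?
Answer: 199847/39 ≈ 5124.3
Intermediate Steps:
47*109 + 100/((-1*(-78))) = 5123 + 100/78 = 5123 + 100*(1/78) = 5123 + 50/39 = 199847/39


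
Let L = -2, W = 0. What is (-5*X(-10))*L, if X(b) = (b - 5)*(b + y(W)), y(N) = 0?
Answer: 1500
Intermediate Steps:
X(b) = b*(-5 + b) (X(b) = (b - 5)*(b + 0) = (-5 + b)*b = b*(-5 + b))
(-5*X(-10))*L = -(-50)*(-5 - 10)*(-2) = -(-50)*(-15)*(-2) = -5*150*(-2) = -750*(-2) = 1500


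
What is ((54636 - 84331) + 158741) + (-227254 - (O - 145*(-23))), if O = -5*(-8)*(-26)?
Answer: -100503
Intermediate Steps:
O = -1040 (O = 40*(-26) = -1040)
((54636 - 84331) + 158741) + (-227254 - (O - 145*(-23))) = ((54636 - 84331) + 158741) + (-227254 - (-1040 - 145*(-23))) = (-29695 + 158741) + (-227254 - (-1040 + 3335)) = 129046 + (-227254 - 1*2295) = 129046 + (-227254 - 2295) = 129046 - 229549 = -100503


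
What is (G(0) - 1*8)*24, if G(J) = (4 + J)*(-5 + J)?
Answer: -672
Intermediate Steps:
G(J) = (-5 + J)*(4 + J)
(G(0) - 1*8)*24 = ((-20 + 0² - 1*0) - 1*8)*24 = ((-20 + 0 + 0) - 8)*24 = (-20 - 8)*24 = -28*24 = -672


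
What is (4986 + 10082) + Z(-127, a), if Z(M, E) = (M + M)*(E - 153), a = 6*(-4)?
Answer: 60026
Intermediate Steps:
a = -24
Z(M, E) = 2*M*(-153 + E) (Z(M, E) = (2*M)*(-153 + E) = 2*M*(-153 + E))
(4986 + 10082) + Z(-127, a) = (4986 + 10082) + 2*(-127)*(-153 - 24) = 15068 + 2*(-127)*(-177) = 15068 + 44958 = 60026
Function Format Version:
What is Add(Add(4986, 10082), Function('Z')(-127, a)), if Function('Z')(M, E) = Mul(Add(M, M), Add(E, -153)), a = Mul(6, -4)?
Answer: 60026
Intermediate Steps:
a = -24
Function('Z')(M, E) = Mul(2, M, Add(-153, E)) (Function('Z')(M, E) = Mul(Mul(2, M), Add(-153, E)) = Mul(2, M, Add(-153, E)))
Add(Add(4986, 10082), Function('Z')(-127, a)) = Add(Add(4986, 10082), Mul(2, -127, Add(-153, -24))) = Add(15068, Mul(2, -127, -177)) = Add(15068, 44958) = 60026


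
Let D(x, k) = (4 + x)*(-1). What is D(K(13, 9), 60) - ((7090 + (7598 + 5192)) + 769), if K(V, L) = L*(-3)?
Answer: -20626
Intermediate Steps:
K(V, L) = -3*L
D(x, k) = -4 - x
D(K(13, 9), 60) - ((7090 + (7598 + 5192)) + 769) = (-4 - (-3)*9) - ((7090 + (7598 + 5192)) + 769) = (-4 - 1*(-27)) - ((7090 + 12790) + 769) = (-4 + 27) - (19880 + 769) = 23 - 1*20649 = 23 - 20649 = -20626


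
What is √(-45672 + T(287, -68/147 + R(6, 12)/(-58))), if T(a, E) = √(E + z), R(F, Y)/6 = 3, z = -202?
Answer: √(-16938877032 + 609*I*√75204627)/609 ≈ 0.033316 + 213.71*I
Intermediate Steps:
R(F, Y) = 18 (R(F, Y) = 6*3 = 18)
T(a, E) = √(-202 + E) (T(a, E) = √(E - 202) = √(-202 + E))
√(-45672 + T(287, -68/147 + R(6, 12)/(-58))) = √(-45672 + √(-202 + (-68/147 + 18/(-58)))) = √(-45672 + √(-202 + (-68*1/147 + 18*(-1/58)))) = √(-45672 + √(-202 + (-68/147 - 9/29))) = √(-45672 + √(-202 - 3295/4263)) = √(-45672 + √(-864421/4263)) = √(-45672 + I*√75204627/609)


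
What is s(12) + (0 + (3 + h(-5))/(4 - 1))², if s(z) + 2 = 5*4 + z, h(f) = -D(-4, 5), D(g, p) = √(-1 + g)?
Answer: 274/9 - 2*I*√5/3 ≈ 30.444 - 1.4907*I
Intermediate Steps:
h(f) = -I*√5 (h(f) = -√(-1 - 4) = -√(-5) = -I*√5)
s(z) = 18 + z (s(z) = -2 + (5*4 + z) = -2 + (20 + z) = 18 + z)
s(12) + (0 + (3 + h(-5))/(4 - 1))² = (18 + 12) + (0 + (3 - I*√5)/(4 - 1))² = 30 + (0 + (3 - I*√5)/3)² = 30 + (0 + (3 - I*√5)*(⅓))² = 30 + (0 + (1 - I*√5/3))² = 30 + (1 - I*√5/3)²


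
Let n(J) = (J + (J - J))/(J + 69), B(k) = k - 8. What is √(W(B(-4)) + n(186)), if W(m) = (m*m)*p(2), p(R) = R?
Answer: √2086070/85 ≈ 16.992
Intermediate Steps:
B(k) = -8 + k
W(m) = 2*m² (W(m) = (m*m)*2 = m²*2 = 2*m²)
n(J) = J/(69 + J) (n(J) = (J + 0)/(69 + J) = J/(69 + J))
√(W(B(-4)) + n(186)) = √(2*(-8 - 4)² + 186/(69 + 186)) = √(2*(-12)² + 186/255) = √(2*144 + 186*(1/255)) = √(288 + 62/85) = √(24542/85) = √2086070/85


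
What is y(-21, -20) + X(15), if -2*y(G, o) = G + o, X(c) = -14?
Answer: 13/2 ≈ 6.5000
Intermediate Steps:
y(G, o) = -G/2 - o/2 (y(G, o) = -(G + o)/2 = -G/2 - o/2)
y(-21, -20) + X(15) = (-1/2*(-21) - 1/2*(-20)) - 14 = (21/2 + 10) - 14 = 41/2 - 14 = 13/2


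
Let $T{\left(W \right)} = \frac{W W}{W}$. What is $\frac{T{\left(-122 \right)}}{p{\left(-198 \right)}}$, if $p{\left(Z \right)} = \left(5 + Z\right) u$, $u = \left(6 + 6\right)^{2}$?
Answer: $\frac{61}{13896} \approx 0.0043898$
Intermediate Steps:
$u = 144$ ($u = 12^{2} = 144$)
$p{\left(Z \right)} = 720 + 144 Z$ ($p{\left(Z \right)} = \left(5 + Z\right) 144 = 720 + 144 Z$)
$T{\left(W \right)} = W$ ($T{\left(W \right)} = \frac{W^{2}}{W} = W$)
$\frac{T{\left(-122 \right)}}{p{\left(-198 \right)}} = - \frac{122}{720 + 144 \left(-198\right)} = - \frac{122}{720 - 28512} = - \frac{122}{-27792} = \left(-122\right) \left(- \frac{1}{27792}\right) = \frac{61}{13896}$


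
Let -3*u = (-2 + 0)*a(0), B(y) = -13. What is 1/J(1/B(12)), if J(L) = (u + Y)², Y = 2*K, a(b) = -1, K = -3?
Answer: 9/400 ≈ 0.022500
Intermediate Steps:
Y = -6 (Y = 2*(-3) = -6)
u = -⅔ (u = -(-2 + 0)*(-1)/3 = -(-2)*(-1)/3 = -⅓*2 = -⅔ ≈ -0.66667)
J(L) = 400/9 (J(L) = (-⅔ - 6)² = (-20/3)² = 400/9)
1/J(1/B(12)) = 1/(400/9) = 9/400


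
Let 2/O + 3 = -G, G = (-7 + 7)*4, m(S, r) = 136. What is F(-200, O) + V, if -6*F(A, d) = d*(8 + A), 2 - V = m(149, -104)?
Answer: -466/3 ≈ -155.33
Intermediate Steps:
V = -134 (V = 2 - 1*136 = 2 - 136 = -134)
G = 0 (G = 0*4 = 0)
O = -⅔ (O = 2/(-3 - 1*0) = 2/(-3 + 0) = 2/(-3) = 2*(-⅓) = -⅔ ≈ -0.66667)
F(A, d) = -d*(8 + A)/6
F(-200, O) + V = -⅙*(-⅔)*(8 - 200) - 134 = -⅙*(-⅔)*(-192) - 134 = -64/3 - 134 = -466/3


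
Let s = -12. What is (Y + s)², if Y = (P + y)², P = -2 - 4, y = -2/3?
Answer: 85264/81 ≈ 1052.6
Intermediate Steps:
y = -⅔ (y = -2*⅓ = -⅔ ≈ -0.66667)
P = -6
Y = 400/9 (Y = (-6 - ⅔)² = (-20/3)² = 400/9 ≈ 44.444)
(Y + s)² = (400/9 - 12)² = (292/9)² = 85264/81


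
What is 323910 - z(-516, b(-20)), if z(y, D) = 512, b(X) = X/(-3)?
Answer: 323398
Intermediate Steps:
b(X) = -X/3 (b(X) = X*(-⅓) = -X/3)
323910 - z(-516, b(-20)) = 323910 - 1*512 = 323910 - 512 = 323398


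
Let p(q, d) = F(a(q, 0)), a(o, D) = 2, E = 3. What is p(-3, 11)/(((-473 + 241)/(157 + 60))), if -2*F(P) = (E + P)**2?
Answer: 5425/464 ≈ 11.692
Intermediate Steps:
F(P) = -(3 + P)**2/2
p(q, d) = -25/2 (p(q, d) = -(3 + 2)**2/2 = -1/2*5**2 = -1/2*25 = -25/2)
p(-3, 11)/(((-473 + 241)/(157 + 60))) = -25*(157 + 60)/(-473 + 241)/2 = -25/(2*((-232/217))) = -25/(2*((-232*1/217))) = -25/(2*(-232/217)) = -25/2*(-217/232) = 5425/464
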